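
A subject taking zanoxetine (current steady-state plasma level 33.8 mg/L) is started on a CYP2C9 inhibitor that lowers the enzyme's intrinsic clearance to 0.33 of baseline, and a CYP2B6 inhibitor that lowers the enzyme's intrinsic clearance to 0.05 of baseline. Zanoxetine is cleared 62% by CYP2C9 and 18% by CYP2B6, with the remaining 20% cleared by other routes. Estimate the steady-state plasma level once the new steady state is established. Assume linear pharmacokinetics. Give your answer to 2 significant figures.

The CYP2C9 pathway (62% of clearance) drops to 0.33× activity: 0.62 × 0.33 = 0.2046.
The CYP2B6 pathway (18% of clearance) falls to 0.05× activity: 0.18 × 0.05 = 0.009.
The remaining 20% of clearance is unaffected.
New clearance relative to baseline: 0.2046 + 0.009 + 0.2 = 0.4136.
New steady-state plasma level = 33.8 / 0.4136 = 82 mg/L (concentration scales inversely with clearance).

82 mg/L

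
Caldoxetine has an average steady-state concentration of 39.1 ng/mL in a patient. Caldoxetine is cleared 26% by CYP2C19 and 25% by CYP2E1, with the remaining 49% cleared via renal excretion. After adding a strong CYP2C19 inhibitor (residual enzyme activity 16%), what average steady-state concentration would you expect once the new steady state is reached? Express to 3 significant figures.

The CYP2C19 pathway (26% of clearance) is reduced to 0.16× activity: 0.26 × 0.16 = 0.0416.
CYP2E1 (25%) and the residual 49% are unaffected.
New clearance relative to baseline: 0.0416 + 0.25 + 0.49 = 0.7816.
New average steady-state concentration = baseline ÷ relative clearance = 39.1 / 0.7816 = 50.0 ng/mL.

50.0 ng/mL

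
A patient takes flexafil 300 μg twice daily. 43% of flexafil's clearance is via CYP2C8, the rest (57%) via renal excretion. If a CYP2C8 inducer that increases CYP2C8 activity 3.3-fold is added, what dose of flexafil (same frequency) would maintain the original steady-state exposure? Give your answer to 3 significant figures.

The CYP2C8 pathway (43% of clearance) is boosted to 3.3× activity: 0.43 × 3.3 = 1.419.
The remaining 57% of clearance is unaffected.
New clearance relative to baseline: 1.419 + 0.57 = 1.989.
Css,avg = (dose rate)/CL, so holding Css fixed requires dose ∝ CL: 300 × 1.989 = 597 μg.

597 μg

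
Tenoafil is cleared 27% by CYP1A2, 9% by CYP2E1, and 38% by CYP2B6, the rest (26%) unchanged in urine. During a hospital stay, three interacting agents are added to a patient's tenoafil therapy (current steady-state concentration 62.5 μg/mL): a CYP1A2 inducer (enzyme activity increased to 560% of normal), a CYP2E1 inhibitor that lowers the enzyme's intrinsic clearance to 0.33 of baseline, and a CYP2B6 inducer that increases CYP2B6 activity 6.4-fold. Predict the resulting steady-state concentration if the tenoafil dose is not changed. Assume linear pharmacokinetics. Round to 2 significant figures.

The CYP1A2 pathway (27% of clearance) rises to 5.6× activity: 0.27 × 5.6 = 1.512.
The CYP2E1 pathway (9% of clearance) drops to 0.33× activity: 0.09 × 0.33 = 0.0297.
The CYP2B6 pathway (38% of clearance) increases to 6.4× activity: 0.38 × 6.4 = 2.432.
The remaining 26% of clearance is unaffected.
Relative clearance = 1.512 + 0.0297 + 2.432 + 0.26 = 4.2337.
Steady-state concentration ∝ 1/CL: new value = 62.5 / 4.2337 = 15 μg/mL.

15 μg/mL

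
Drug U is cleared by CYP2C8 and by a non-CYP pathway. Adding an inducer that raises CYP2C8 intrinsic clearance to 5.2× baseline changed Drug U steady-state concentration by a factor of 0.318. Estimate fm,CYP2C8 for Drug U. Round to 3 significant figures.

Let fm be the CYP2C8 fraction. New clearance relative to baseline = fm × 5.2 + (1 − fm).
Steady-state concentration ratio = 1 / (new CL fraction), so new CL fraction = 1 / 0.318 = 3.145.
fm × 5.2 + 1 − fm = 3.145  ⇒  fm × (5.2 − 1) = 2.145  ⇒  fm = 0.511.

0.511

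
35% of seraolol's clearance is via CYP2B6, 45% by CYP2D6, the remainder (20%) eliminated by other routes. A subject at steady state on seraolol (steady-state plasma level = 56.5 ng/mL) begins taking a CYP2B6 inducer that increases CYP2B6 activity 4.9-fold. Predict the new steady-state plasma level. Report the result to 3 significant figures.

CYP2B6: 0.35 × 4.9 = 1.715
CYP2D6: 0.45 (unchanged)
Other: 0.2 (unchanged)
CL_new/CL_old = 1.715 + 0.45 + 0.2 = 2.365.
New steady-state plasma level = baseline ÷ relative clearance = 56.5 / 2.365 = 23.9 ng/mL.

23.9 ng/mL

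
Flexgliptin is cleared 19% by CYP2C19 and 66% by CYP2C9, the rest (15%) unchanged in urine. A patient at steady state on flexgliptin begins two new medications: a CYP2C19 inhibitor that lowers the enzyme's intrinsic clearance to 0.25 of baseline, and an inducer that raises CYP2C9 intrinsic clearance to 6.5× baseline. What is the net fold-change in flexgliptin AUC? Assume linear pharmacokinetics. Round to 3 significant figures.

0.223

The CYP2C19 pathway (19% of clearance) drops to 0.25× activity: 0.19 × 0.25 = 0.0475.
The CYP2C9 pathway (66% of clearance) is boosted to 6.5× activity: 0.66 × 6.5 = 4.29.
The remaining 15% of clearance is unaffected.
Relative clearance = 0.0475 + 4.29 + 0.15 = 4.4875.
Net AUC ratio = 1 / 4.4875 = 0.223.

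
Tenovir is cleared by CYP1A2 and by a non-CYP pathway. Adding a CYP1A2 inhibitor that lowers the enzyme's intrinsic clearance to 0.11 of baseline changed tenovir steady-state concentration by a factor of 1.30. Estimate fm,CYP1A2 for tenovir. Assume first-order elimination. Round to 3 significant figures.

0.259

Call the CYP1A2 fraction fm. After the interaction, CL_new/CL_old = fm × 0.11 + (1 − fm).
Steady-state concentration ratio = 1 / (new CL fraction), so new CL fraction = 1 / 1.30 = 0.7692.
fm × 0.11 + 1 − fm = 0.7692  ⇒  fm × (0.11 − 1) = −0.2308  ⇒  fm = 0.259.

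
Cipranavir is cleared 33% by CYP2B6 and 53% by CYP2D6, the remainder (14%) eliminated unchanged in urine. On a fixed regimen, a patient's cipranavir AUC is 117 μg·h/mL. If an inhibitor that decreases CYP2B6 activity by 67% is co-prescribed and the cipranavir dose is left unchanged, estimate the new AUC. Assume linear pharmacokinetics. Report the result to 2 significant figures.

The CYP2B6 pathway (33% of clearance) drops to 0.33× activity: 0.33 × 0.33 = 0.1089.
CYP2D6 (53%) and the residual 14% are unaffected.
CL_new/CL_old = 0.1089 + 0.53 + 0.14 = 0.7789.
AUC ∝ 1/CL, so new value = 117 / 0.7789 = 1.5 × 10² μg·h/mL.

1.5 × 10² μg·h/mL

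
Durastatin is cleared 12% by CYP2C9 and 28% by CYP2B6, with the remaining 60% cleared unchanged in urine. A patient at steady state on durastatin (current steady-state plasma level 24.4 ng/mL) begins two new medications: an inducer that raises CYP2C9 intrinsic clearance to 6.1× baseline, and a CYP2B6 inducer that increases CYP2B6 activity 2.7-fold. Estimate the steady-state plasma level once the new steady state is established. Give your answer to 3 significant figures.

CYP2C9: 0.12 × 6.1 = 0.732
CYP2B6: 0.28 × 2.7 = 0.756
Other: 0.6 (unchanged)
Relative clearance = 0.732 + 0.756 + 0.6 = 2.088.
Steady-state plasma level ∝ 1/CL: new value = 24.4 / 2.088 = 11.7 ng/mL.

11.7 ng/mL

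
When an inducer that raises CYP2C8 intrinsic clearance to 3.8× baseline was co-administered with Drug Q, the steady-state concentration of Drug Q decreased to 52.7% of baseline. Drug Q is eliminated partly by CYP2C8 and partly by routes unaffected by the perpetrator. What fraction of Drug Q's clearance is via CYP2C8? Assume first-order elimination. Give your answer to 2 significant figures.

Let x = fm,CYP2C8. Because steady-state concentration ∝ 1/CL, relative clearance rose to 1/0.527 = 1.898.
Only the CYP2C8 route changed, so 1.898 = x·3.8 + (1 − x), giving x = 0.32.

0.32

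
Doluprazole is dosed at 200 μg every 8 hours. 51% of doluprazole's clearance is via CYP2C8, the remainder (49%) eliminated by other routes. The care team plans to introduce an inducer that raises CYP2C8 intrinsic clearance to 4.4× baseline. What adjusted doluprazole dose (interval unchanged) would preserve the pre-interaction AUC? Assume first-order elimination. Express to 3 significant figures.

547 μg

CYP2C8: 0.51 × 4.4 = 2.244
Other: 0.49 (unchanged)
CL_new/CL_old = 2.244 + 0.49 = 2.734.
To maintain the same steady-state level, dose must scale with clearance: new dose = 200 × 2.734 = 547 μg.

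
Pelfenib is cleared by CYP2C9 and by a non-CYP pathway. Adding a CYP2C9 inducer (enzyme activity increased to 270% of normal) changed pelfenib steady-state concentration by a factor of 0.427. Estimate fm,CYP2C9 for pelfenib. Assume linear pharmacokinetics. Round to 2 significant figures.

Write x for the fraction cleared via CYP2C9. The observed steady-state concentration change means clearance rose to 1/0.427 = 2.342 of baseline.
Only the CYP2C9 route changed, so 2.342 = x·2.7 + (1 − x), giving x = 0.79.

0.79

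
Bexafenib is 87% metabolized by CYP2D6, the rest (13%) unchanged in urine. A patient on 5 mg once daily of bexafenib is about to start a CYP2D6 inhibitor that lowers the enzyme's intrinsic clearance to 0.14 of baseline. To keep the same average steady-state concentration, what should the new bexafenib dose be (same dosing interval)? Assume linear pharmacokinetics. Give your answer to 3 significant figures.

CYP2D6: 0.87 × 0.14 = 0.1218
Other: 0.13 (unchanged)
CL_new/CL_old = 0.1218 + 0.13 = 0.2518.
To maintain the same steady-state level, dose must scale with clearance: new dose = 5 × 0.2518 = 1.26 mg.

1.26 mg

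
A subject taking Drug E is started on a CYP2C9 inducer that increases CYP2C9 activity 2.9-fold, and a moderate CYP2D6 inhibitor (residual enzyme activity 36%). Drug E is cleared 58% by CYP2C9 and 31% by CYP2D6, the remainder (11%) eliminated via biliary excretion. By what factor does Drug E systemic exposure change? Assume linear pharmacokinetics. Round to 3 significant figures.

0.525

CYP2C9: 0.58 × 2.9 = 1.682
CYP2D6: 0.31 × 0.36 = 0.1116
Other: 0.11 (unchanged)
CL_new/CL_old = 1.682 + 0.1116 + 0.11 = 1.9036.
Systemic exposure ∝ 1/CL: fold-change = 1 / 1.9036 = 0.525.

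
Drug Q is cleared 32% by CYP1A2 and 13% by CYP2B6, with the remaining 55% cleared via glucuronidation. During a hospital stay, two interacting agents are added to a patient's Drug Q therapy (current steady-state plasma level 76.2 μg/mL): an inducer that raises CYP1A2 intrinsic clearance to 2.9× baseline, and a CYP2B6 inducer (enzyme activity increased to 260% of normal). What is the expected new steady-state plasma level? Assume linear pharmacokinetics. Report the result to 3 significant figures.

The CYP1A2 pathway (32% of clearance) increases to 2.9× activity: 0.32 × 2.9 = 0.928.
The CYP2B6 pathway (13% of clearance) increases to 2.6× activity: 0.13 × 2.6 = 0.338.
Non-CYP routes (55%) are unchanged.
New clearance relative to baseline: 0.928 + 0.338 + 0.55 = 1.816.
Dividing the baseline by the relative clearance: 76.2 / 1.816 = 42.0 μg/mL.

42.0 μg/mL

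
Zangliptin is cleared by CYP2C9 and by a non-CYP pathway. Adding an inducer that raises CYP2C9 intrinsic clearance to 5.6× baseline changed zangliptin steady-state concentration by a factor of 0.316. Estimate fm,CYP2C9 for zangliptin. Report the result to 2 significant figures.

0.47

Let fm be the CYP2C9 fraction. New clearance relative to baseline = fm × 5.6 + (1 − fm).
Steady-state concentration ratio = 1 / (new CL fraction), so new CL fraction = 1 / 0.316 = 3.165.
fm × 5.6 + 1 − fm = 3.165  ⇒  fm × (5.6 − 1) = 2.165  ⇒  fm = 0.47.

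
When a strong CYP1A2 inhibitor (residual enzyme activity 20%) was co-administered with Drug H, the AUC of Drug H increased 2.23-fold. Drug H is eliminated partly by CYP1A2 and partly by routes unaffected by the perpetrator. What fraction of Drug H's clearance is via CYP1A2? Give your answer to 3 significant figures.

0.689

Write x for the fraction cleared via CYP1A2. The observed AUC change means clearance fell to 1/2.23 = 0.4484 of baseline.
Setting x·0.2 + (1 − x) = 0.4484 and solving: x = (0.4484 − 1)/(0.2 − 1) = 0.689.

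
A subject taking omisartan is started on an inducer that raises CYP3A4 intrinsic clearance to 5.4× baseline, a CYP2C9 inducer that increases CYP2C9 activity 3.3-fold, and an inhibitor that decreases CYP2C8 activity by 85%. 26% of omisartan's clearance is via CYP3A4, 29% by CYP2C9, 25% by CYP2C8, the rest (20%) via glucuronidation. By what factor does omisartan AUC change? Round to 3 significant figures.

The CYP3A4 pathway (26% of clearance) is boosted to 5.4× activity: 0.26 × 5.4 = 1.404.
The CYP2C9 pathway (29% of clearance) rises to 3.3× activity: 0.29 × 3.3 = 0.957.
The CYP2C8 pathway (25% of clearance) falls to 0.15× activity: 0.25 × 0.15 = 0.0375.
The remaining 20% of clearance is unaffected.
Relative clearance = 1.404 + 0.957 + 0.0375 + 0.2 = 2.5985.
Because AUC varies inversely with clearance, the combined effect is 1 / 2.5985 = 0.385.

0.385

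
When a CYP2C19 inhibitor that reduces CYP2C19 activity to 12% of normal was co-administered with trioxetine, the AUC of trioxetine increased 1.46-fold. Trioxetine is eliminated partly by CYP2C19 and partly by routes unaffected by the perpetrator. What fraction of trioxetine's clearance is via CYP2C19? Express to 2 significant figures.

Call the CYP2C19 fraction fm. After the interaction, CL_new/CL_old = fm × 0.12 + (1 − fm).
AUC ratio = 1 / (new CL fraction), so new CL fraction = 1 / 1.46 = 0.6849.
fm × 0.12 + 1 − fm = 0.6849  ⇒  fm × (0.12 − 1) = −0.3151  ⇒  fm = 0.36.

0.36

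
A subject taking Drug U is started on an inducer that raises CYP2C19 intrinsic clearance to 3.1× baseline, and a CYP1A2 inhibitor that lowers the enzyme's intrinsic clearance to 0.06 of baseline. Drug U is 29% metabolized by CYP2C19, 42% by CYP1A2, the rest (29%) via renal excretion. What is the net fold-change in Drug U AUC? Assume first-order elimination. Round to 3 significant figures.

The CYP2C19 pathway (29% of clearance) is boosted to 3.1× activity: 0.29 × 3.1 = 0.899.
The CYP1A2 pathway (42% of clearance) falls to 0.06× activity: 0.42 × 0.06 = 0.0252.
Non-CYP routes (29%) are unchanged.
Relative clearance = 0.899 + 0.0252 + 0.29 = 1.2142.
Because AUC varies inversely with clearance, the combined effect is 1 / 1.2142 = 0.824.

0.824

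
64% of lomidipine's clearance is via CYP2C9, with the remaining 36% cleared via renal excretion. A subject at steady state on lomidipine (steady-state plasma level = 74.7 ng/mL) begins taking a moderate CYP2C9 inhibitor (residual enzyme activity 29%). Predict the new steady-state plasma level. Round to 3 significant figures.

137 ng/mL

The CYP2C9 pathway (64% of clearance) drops to 0.29× activity: 0.64 × 0.29 = 0.1856.
Non-CYP routes (36%) are unchanged.
CL_new/CL_old = 0.1856 + 0.36 = 0.5456.
New steady-state plasma level = baseline ÷ relative clearance = 74.7 / 0.5456 = 137 ng/mL.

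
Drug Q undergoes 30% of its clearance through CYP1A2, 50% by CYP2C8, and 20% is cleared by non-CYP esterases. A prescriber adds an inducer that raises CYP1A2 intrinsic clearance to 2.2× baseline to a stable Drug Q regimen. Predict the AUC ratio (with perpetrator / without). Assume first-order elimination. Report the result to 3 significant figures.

0.735

CYP1A2: 0.3 × 2.2 = 0.66
CYP2C8: 0.5 (unchanged)
Other: 0.2 (unchanged)
CL_new/CL_old = 0.66 + 0.5 + 0.2 = 1.36.
AUC ratio = CL_old/CL_new = 1 / 1.36 = 0.735.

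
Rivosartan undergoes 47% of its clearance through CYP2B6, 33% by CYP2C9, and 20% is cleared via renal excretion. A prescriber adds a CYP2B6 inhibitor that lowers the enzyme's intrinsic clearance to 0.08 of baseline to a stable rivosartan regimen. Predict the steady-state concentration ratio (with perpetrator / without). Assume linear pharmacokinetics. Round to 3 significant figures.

1.76

The CYP2B6 pathway (47% of clearance) falls to 0.08× activity: 0.47 × 0.08 = 0.0376.
CYP2C9 (33%) and the residual 20% are unaffected.
Relative clearance = 0.0376 + 0.33 + 0.2 = 0.5676.
Steady-state concentration ratio = CL_old/CL_new = 1 / 0.5676 = 1.76.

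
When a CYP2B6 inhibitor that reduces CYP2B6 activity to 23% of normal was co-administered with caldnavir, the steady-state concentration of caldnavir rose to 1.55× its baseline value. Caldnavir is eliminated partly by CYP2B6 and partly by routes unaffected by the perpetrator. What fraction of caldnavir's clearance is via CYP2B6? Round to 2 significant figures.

0.46

Call the CYP2B6 fraction fm. After the interaction, CL_new/CL_old = fm × 0.23 + (1 − fm).
Steady-state concentration ratio = 1 / (new CL fraction), so new CL fraction = 1 / 1.55 = 0.6452.
fm × 0.23 + 1 − fm = 0.6452  ⇒  fm × (0.23 − 1) = −0.3548  ⇒  fm = 0.46.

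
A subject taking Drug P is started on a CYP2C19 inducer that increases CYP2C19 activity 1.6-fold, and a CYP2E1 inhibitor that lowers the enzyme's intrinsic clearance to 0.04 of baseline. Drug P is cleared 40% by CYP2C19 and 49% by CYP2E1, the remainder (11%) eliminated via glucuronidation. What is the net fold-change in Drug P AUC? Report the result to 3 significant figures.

CYP2C19: 0.4 × 1.6 = 0.64
CYP2E1: 0.49 × 0.04 = 0.0196
Other: 0.11 (unchanged)
CL_new/CL_old = 0.64 + 0.0196 + 0.11 = 0.7696.
Net AUC ratio = 1 / 0.7696 = 1.30.

1.30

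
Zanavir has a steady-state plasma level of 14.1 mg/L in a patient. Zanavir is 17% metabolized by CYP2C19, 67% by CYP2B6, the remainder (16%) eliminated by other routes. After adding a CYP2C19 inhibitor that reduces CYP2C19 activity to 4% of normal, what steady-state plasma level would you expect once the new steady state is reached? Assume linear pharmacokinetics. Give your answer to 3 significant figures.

The CYP2C19 pathway (17% of clearance) is reduced to 0.04× activity: 0.17 × 0.04 = 0.0068.
CYP2B6 (67%) and the residual 16% are unaffected.
Relative clearance = 0.0068 + 0.67 + 0.16 = 0.8368.
New steady-state plasma level = baseline ÷ relative clearance = 14.1 / 0.8368 = 16.8 mg/L.

16.8 mg/L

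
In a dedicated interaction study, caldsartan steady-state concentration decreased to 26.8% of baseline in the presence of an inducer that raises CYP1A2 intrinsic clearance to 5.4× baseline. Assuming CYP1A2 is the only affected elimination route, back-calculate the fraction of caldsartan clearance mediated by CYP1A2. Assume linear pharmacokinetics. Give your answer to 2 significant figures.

0.62

CL'/CL = 1 / 0.268 = 3.731
5.4·fm + (1 − fm) = 3.731
fm = (3.731 − 1) / (5.4 − 1) = 0.62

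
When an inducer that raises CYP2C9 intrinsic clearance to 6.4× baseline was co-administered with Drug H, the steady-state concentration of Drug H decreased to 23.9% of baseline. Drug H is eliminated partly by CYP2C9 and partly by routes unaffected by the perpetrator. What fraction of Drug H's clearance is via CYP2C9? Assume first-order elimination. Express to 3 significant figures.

0.590

CL'/CL = 1 / 0.239 = 4.184
6.4·fm + (1 − fm) = 4.184
fm = (4.184 − 1) / (6.4 − 1) = 0.590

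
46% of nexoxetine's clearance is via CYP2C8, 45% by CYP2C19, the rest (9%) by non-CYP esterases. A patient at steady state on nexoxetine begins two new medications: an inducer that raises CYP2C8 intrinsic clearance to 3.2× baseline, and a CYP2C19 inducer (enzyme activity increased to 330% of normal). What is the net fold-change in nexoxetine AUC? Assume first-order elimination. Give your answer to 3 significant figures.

0.328

The CYP2C8 pathway (46% of clearance) increases to 3.2× activity: 0.46 × 3.2 = 1.472.
The CYP2C19 pathway (45% of clearance) increases to 3.3× activity: 0.45 × 3.3 = 1.485.
The remaining 9% of clearance is unaffected.
CL_new/CL_old = 1.472 + 1.485 + 0.09 = 3.047.
Net AUC ratio = 1 / 3.047 = 0.328.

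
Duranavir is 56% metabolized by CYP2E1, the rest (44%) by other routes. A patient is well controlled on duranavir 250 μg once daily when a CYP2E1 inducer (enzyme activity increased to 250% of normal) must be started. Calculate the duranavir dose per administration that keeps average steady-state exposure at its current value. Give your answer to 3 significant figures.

460 μg

The CYP2E1 pathway (56% of clearance) rises to 2.5× activity: 0.56 × 2.5 = 1.4.
Non-CYP routes (44%) are unchanged.
Relative clearance = 1.4 + 0.44 = 1.84.
Css,avg = (dose rate)/CL, so holding Css fixed requires dose ∝ CL: 250 × 1.84 = 460 μg.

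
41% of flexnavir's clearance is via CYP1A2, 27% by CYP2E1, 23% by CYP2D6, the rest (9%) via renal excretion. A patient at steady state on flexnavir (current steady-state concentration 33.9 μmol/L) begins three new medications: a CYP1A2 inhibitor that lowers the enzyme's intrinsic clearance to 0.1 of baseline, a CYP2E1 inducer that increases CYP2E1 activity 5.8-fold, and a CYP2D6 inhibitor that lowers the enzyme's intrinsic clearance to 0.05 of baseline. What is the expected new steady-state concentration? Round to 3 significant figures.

The CYP1A2 pathway (41% of clearance) is reduced to 0.1× activity: 0.41 × 0.1 = 0.041.
The CYP2E1 pathway (27% of clearance) increases to 5.8× activity: 0.27 × 5.8 = 1.566.
The CYP2D6 pathway (23% of clearance) drops to 0.05× activity: 0.23 × 0.05 = 0.0115.
The remaining 9% of clearance is unaffected.
New clearance relative to baseline: 0.041 + 1.566 + 0.0115 + 0.09 = 1.7085.
Steady-state concentration ∝ 1/CL: new value = 33.9 / 1.7085 = 19.8 μmol/L.

19.8 μmol/L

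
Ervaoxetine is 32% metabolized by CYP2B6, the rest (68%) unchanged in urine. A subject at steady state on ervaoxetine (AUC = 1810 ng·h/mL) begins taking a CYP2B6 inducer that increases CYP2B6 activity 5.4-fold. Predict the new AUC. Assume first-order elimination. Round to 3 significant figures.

The CYP2B6 pathway (32% of clearance) is boosted to 5.4× activity: 0.32 × 5.4 = 1.728.
The remaining 68% of clearance is unaffected.
CL_new/CL_old = 1.728 + 0.68 = 2.408.
AUC ∝ 1/CL, so new value = 1810 / 2.408 = 752 ng·h/mL.

752 ng·h/mL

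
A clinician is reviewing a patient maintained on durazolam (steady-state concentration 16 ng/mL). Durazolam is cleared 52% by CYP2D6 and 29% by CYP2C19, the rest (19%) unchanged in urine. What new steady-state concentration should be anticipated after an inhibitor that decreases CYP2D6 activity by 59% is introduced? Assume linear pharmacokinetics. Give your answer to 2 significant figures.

The CYP2D6 pathway (52% of clearance) is reduced to 0.41× activity: 0.52 × 0.41 = 0.2132.
CYP2C19 (29%) and the residual 19% are unaffected.
Relative clearance = 0.2132 + 0.29 + 0.19 = 0.6932.
With dosing unchanged, steady-state concentration scales as 1/CL: 16 / 0.6932 = 23 ng/mL.

23 ng/mL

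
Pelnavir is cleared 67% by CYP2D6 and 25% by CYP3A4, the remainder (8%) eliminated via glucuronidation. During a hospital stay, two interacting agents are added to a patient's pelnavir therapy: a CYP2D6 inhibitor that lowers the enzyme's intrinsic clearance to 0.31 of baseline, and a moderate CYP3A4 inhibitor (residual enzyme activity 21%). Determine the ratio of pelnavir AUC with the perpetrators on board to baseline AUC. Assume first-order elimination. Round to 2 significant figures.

2.9

CYP2D6: 0.67 × 0.31 = 0.2077
CYP3A4: 0.25 × 0.21 = 0.0525
Other: 0.08 (unchanged)
New clearance relative to baseline: 0.2077 + 0.0525 + 0.08 = 0.3402.
Because AUC varies inversely with clearance, the combined effect is 1 / 0.3402 = 2.9.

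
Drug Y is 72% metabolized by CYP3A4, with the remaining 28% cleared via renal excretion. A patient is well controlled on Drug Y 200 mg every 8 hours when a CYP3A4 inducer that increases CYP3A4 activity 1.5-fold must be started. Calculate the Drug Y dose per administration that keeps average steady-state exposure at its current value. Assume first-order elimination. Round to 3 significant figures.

272 mg

The CYP3A4 pathway (72% of clearance) increases to 1.5× activity: 0.72 × 1.5 = 1.08.
The remaining 28% of clearance is unaffected.
CL_new/CL_old = 1.08 + 0.28 = 1.36.
To maintain the same steady-state level, dose must scale with clearance: new dose = 200 × 1.36 = 272 mg.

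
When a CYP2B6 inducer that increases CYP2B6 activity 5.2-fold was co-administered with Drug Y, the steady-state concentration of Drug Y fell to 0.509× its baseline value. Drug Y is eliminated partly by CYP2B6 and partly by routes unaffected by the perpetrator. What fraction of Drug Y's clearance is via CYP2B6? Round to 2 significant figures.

Call the CYP2B6 fraction fm. After the interaction, CL_new/CL_old = fm × 5.2 + (1 − fm).
Steady-state concentration ratio = 1 / (new CL fraction), so new CL fraction = 1 / 0.509 = 1.965.
fm × 5.2 + 1 − fm = 1.965  ⇒  fm × (5.2 − 1) = 0.9646  ⇒  fm = 0.23.

0.23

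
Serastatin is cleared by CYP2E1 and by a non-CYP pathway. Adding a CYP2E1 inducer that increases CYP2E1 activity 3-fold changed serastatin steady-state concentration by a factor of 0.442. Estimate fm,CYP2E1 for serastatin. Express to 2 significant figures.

CL'/CL = 1 / 0.442 = 2.262
3·fm + (1 − fm) = 2.262
fm = (2.262 − 1) / (3 − 1) = 0.63

0.63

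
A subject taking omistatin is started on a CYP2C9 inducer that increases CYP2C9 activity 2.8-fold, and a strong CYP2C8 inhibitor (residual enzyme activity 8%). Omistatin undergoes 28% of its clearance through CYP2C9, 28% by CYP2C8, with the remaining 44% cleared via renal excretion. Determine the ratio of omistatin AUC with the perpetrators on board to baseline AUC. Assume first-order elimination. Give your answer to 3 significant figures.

0.802

The CYP2C9 pathway (28% of clearance) increases to 2.8× activity: 0.28 × 2.8 = 0.784.
The CYP2C8 pathway (28% of clearance) is reduced to 0.08× activity: 0.28 × 0.08 = 0.0224.
The remaining 44% of clearance is unaffected.
New clearance relative to baseline: 0.784 + 0.0224 + 0.44 = 1.2464.
Because AUC varies inversely with clearance, the combined effect is 1 / 1.2464 = 0.802.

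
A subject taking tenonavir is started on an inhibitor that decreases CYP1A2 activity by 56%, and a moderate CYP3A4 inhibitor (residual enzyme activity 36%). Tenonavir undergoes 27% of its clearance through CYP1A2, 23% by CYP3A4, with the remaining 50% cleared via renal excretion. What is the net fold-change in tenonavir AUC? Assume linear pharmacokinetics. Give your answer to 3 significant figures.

1.43

The CYP1A2 pathway (27% of clearance) is reduced to 0.44× activity: 0.27 × 0.44 = 0.1188.
The CYP3A4 pathway (23% of clearance) drops to 0.36× activity: 0.23 × 0.36 = 0.0828.
The remaining 50% of clearance is unaffected.
New clearance relative to baseline: 0.1188 + 0.0828 + 0.5 = 0.7016.
AUC ∝ 1/CL: fold-change = 1 / 0.7016 = 1.43.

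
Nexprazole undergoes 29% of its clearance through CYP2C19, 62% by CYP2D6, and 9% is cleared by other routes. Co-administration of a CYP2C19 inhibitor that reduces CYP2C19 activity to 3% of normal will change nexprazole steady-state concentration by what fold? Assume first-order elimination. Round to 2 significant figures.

The CYP2C19 pathway (29% of clearance) drops to 0.03× activity: 0.29 × 0.03 = 0.0087.
CYP2D6 (62%) and the residual 9% are unaffected.
CL_new/CL_old = 0.0087 + 0.62 + 0.09 = 0.7187.
Steady-state concentration is inversely proportional to clearance, so the fold-change is 1 / 0.7187 = 1.4.

1.4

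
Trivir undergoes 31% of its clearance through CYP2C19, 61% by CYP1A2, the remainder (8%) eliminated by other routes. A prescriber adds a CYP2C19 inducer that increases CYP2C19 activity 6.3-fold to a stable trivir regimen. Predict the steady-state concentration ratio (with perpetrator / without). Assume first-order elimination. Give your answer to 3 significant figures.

0.378

The CYP2C19 pathway (31% of clearance) is boosted to 6.3× activity: 0.31 × 6.3 = 1.953.
CYP1A2 (61%) and the residual 8% are unaffected.
Relative clearance = 1.953 + 0.61 + 0.08 = 2.643.
Steady-state concentration ratio = CL_old/CL_new = 1 / 2.643 = 0.378.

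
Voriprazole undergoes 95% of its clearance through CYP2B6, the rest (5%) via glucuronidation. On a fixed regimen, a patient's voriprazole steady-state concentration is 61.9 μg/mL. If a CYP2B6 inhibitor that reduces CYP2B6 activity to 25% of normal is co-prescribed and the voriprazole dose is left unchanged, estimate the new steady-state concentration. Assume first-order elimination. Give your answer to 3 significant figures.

The CYP2B6 pathway (95% of clearance) is reduced to 0.25× activity: 0.95 × 0.25 = 0.2375.
The remaining 5% of clearance is unaffected.
New clearance relative to baseline: 0.2375 + 0.05 = 0.2875.
Steady-state concentration ∝ 1/CL, so new value = 61.9 / 0.2875 = 215 μg/mL.

215 μg/mL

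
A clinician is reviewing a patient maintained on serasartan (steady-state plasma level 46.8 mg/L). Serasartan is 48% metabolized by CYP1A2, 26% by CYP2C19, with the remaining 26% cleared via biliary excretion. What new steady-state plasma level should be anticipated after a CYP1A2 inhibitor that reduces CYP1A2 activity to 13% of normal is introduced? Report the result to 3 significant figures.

The CYP1A2 pathway (48% of clearance) falls to 0.13× activity: 0.48 × 0.13 = 0.0624.
CYP2C19 (26%) and the residual 26% are unaffected.
CL_new/CL_old = 0.0624 + 0.26 + 0.26 = 0.5824.
With dosing unchanged, steady-state plasma level scales as 1/CL: 46.8 / 0.5824 = 80.4 mg/L.

80.4 mg/L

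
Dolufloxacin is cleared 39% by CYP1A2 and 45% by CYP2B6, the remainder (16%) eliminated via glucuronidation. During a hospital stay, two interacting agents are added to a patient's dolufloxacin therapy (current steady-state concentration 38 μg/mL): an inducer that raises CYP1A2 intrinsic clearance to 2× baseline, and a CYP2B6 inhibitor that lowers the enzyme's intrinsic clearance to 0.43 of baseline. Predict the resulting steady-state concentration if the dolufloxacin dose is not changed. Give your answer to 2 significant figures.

CYP1A2: 0.39 × 2 = 0.78
CYP2B6: 0.45 × 0.43 = 0.1935
Other: 0.16 (unchanged)
CL_new/CL_old = 0.78 + 0.1935 + 0.16 = 1.1335.
Dividing the baseline by the relative clearance: 38 / 1.1335 = 34 μg/mL.

34 μg/mL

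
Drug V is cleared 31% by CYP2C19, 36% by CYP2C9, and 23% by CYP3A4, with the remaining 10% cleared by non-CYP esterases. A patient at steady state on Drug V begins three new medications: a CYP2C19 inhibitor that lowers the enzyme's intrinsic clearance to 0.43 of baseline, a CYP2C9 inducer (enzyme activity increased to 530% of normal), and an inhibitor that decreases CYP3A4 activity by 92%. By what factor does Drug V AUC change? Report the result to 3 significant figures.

0.463

The CYP2C19 pathway (31% of clearance) drops to 0.43× activity: 0.31 × 0.43 = 0.1333.
The CYP2C9 pathway (36% of clearance) rises to 5.3× activity: 0.36 × 5.3 = 1.908.
The CYP3A4 pathway (23% of clearance) drops to 0.08× activity: 0.23 × 0.08 = 0.0184.
The remaining 10% of clearance is unaffected.
New clearance relative to baseline: 0.1333 + 1.908 + 0.0184 + 0.1 = 2.1597.
Net AUC ratio = 1 / 2.1597 = 0.463.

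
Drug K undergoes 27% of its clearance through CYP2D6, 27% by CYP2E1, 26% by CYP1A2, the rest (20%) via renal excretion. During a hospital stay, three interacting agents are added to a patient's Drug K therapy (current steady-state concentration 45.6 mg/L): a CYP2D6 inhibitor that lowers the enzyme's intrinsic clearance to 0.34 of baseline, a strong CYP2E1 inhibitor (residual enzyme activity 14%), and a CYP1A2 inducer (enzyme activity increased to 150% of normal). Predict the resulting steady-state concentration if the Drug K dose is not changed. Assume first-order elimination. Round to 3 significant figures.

63.4 mg/L

The CYP2D6 pathway (27% of clearance) is reduced to 0.34× activity: 0.27 × 0.34 = 0.0918.
The CYP2E1 pathway (27% of clearance) is reduced to 0.14× activity: 0.27 × 0.14 = 0.0378.
The CYP1A2 pathway (26% of clearance) rises to 1.5× activity: 0.26 × 1.5 = 0.39.
Non-CYP routes (20%) are unchanged.
New clearance relative to baseline: 0.0918 + 0.0378 + 0.39 + 0.2 = 0.7196.
Steady-state concentration ∝ 1/CL: new value = 45.6 / 0.7196 = 63.4 mg/L.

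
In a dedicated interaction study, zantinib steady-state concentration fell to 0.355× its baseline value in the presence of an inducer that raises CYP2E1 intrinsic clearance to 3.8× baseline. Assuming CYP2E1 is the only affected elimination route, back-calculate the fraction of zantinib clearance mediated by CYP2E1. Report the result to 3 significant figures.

Write x for the fraction cleared via CYP2E1. The observed steady-state concentration change means clearance rose to 1/0.355 = 2.817 of baseline.
Setting x·3.8 + (1 − x) = 2.817 and solving: x = (2.817 − 1)/(3.8 − 1) = 0.649.

0.649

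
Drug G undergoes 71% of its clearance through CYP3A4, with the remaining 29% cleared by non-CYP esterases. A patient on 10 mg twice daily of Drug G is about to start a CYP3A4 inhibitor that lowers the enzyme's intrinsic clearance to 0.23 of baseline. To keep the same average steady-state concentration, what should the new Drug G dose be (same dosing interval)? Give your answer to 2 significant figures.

4.5 mg

The CYP3A4 pathway (71% of clearance) falls to 0.23× activity: 0.71 × 0.23 = 0.1633.
The remaining 29% of clearance is unaffected.
CL_new/CL_old = 0.1633 + 0.29 = 0.4533.
Exposure is unchanged when dose changes in proportion to clearance. New dose = 10 mg × 0.4533 = 4.5 mg.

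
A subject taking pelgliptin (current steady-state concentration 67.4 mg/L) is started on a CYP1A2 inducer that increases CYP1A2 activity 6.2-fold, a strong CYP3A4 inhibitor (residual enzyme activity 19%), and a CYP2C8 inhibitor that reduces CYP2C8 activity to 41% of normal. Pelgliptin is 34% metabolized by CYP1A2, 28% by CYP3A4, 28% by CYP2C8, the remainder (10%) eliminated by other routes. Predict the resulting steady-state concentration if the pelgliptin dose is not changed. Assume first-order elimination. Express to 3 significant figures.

28.4 mg/L

The CYP1A2 pathway (34% of clearance) is boosted to 6.2× activity: 0.34 × 6.2 = 2.108.
The CYP3A4 pathway (28% of clearance) drops to 0.19× activity: 0.28 × 0.19 = 0.0532.
The CYP2C8 pathway (28% of clearance) falls to 0.41× activity: 0.28 × 0.41 = 0.1148.
Non-CYP routes (10%) are unchanged.
Relative clearance = 2.108 + 0.0532 + 0.1148 + 0.1 = 2.376.
Dividing the baseline by the relative clearance: 67.4 / 2.376 = 28.4 mg/L.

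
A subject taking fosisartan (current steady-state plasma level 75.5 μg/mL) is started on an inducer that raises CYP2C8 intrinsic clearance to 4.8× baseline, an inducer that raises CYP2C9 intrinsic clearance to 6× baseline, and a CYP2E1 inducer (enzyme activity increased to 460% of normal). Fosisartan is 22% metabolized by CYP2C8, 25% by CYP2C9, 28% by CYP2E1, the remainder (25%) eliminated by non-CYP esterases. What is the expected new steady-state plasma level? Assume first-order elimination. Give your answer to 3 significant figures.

The CYP2C8 pathway (22% of clearance) rises to 4.8× activity: 0.22 × 4.8 = 1.056.
The CYP2C9 pathway (25% of clearance) increases to 6× activity: 0.25 × 6 = 1.5.
The CYP2E1 pathway (28% of clearance) is boosted to 4.6× activity: 0.28 × 4.6 = 1.288.
Non-CYP routes (25%) are unchanged.
Relative clearance = 1.056 + 1.5 + 1.288 + 0.25 = 4.094.
Dividing the baseline by the relative clearance: 75.5 / 4.094 = 18.4 μg/mL.

18.4 μg/mL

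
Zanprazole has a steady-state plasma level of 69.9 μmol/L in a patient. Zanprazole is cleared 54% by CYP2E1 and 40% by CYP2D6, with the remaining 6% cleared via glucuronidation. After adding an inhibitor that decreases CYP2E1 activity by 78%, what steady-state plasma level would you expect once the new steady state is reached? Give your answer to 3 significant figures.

The CYP2E1 pathway (54% of clearance) falls to 0.22× activity: 0.54 × 0.22 = 0.1188.
CYP2D6 (40%) and the residual 6% are unaffected.
CL_new/CL_old = 0.1188 + 0.4 + 0.06 = 0.5788.
New steady-state plasma level = baseline ÷ relative clearance = 69.9 / 0.5788 = 121 μmol/L.

121 μmol/L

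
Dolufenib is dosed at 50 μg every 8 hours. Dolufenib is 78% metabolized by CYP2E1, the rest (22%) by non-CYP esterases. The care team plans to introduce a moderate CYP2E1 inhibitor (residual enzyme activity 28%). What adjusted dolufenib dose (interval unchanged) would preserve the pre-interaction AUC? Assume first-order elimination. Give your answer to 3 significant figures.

CYP2E1: 0.78 × 0.28 = 0.2184
Other: 0.22 (unchanged)
CL_new/CL_old = 0.2184 + 0.22 = 0.4384.
To maintain the same steady-state level, dose must scale with clearance: new dose = 50 × 0.4384 = 21.9 μg.

21.9 μg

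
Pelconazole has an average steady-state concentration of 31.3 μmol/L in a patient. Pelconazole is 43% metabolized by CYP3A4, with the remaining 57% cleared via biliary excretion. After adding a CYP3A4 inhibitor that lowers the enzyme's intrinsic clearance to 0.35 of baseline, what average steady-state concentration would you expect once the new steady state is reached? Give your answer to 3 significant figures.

43.4 μmol/L

CYP3A4: 0.43 × 0.35 = 0.1505
Other: 0.57 (unchanged)
New clearance relative to baseline: 0.1505 + 0.57 = 0.7205.
New average steady-state concentration = baseline ÷ relative clearance = 31.3 / 0.7205 = 43.4 μmol/L.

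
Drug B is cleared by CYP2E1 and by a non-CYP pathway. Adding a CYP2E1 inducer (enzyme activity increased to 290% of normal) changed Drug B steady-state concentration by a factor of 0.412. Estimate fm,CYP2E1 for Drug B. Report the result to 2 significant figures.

0.75

Let fm be the CYP2E1 fraction. New clearance relative to baseline = fm × 2.9 + (1 − fm).
Steady-state concentration ratio = 1 / (new CL fraction), so new CL fraction = 1 / 0.412 = 2.427.
fm × 2.9 + 1 − fm = 2.427  ⇒  fm × (2.9 − 1) = 1.427  ⇒  fm = 0.75.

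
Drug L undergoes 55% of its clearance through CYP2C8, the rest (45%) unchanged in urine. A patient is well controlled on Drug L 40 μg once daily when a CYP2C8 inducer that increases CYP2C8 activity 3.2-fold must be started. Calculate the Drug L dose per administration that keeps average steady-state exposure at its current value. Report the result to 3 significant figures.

88.4 μg

The CYP2C8 pathway (55% of clearance) is boosted to 3.2× activity: 0.55 × 3.2 = 1.76.
Non-CYP routes (45%) are unchanged.
CL_new/CL_old = 1.76 + 0.45 = 2.21.
To maintain the same steady-state level, dose must scale with clearance: new dose = 40 × 2.21 = 88.4 μg.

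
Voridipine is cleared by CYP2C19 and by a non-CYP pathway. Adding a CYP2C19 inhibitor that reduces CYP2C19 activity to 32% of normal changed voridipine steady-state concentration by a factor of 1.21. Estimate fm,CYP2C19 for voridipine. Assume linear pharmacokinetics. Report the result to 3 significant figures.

CL'/CL = 1 / 1.21 = 0.8264
0.32·fm + (1 − fm) = 0.8264
fm = (0.8264 − 1) / (0.32 − 1) = 0.255

0.255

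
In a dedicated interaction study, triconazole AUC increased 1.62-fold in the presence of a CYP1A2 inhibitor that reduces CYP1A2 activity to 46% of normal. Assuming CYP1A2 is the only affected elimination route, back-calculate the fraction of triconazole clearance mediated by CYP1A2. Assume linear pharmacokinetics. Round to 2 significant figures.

0.71

Call the CYP1A2 fraction fm. After the interaction, CL_new/CL_old = fm × 0.46 + (1 − fm).
AUC ratio = 1 / (new CL fraction), so new CL fraction = 1 / 1.62 = 0.6173.
fm × 0.46 + 1 − fm = 0.6173  ⇒  fm × (0.46 − 1) = −0.3827  ⇒  fm = 0.71.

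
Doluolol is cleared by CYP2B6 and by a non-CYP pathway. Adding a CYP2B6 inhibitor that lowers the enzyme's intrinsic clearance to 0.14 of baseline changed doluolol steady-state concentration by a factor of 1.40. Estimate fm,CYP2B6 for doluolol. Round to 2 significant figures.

0.33

Let x = fm,CYP2B6. Because steady-state concentration ∝ 1/CL, relative clearance fell to 1/1.40 = 0.7143.
Only the CYP2B6 route changed, so 0.7143 = x·0.14 + (1 − x), giving x = 0.33.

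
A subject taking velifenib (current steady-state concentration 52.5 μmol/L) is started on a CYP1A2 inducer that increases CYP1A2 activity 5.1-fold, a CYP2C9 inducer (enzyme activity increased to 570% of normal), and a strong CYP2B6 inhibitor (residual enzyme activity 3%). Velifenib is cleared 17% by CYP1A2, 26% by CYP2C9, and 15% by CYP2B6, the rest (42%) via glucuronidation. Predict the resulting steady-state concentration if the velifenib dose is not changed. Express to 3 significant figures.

The CYP1A2 pathway (17% of clearance) increases to 5.1× activity: 0.17 × 5.1 = 0.867.
The CYP2C9 pathway (26% of clearance) is boosted to 5.7× activity: 0.26 × 5.7 = 1.482.
The CYP2B6 pathway (15% of clearance) falls to 0.03× activity: 0.15 × 0.03 = 0.0045.
Non-CYP routes (42%) are unchanged.
CL_new/CL_old = 0.867 + 1.482 + 0.0045 + 0.42 = 2.7735.
New steady-state concentration = 52.5 / 2.7735 = 18.9 μmol/L (concentration scales inversely with clearance).

18.9 μmol/L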